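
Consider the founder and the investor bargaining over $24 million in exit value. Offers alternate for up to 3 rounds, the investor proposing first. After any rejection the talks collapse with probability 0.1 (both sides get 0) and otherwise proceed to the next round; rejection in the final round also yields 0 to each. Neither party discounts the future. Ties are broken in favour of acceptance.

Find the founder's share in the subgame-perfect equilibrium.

2.16

By backward induction:
Round 3 (the investor proposes): the founder will accept anything ≥ 0, so the investor offers 0 and keeps 24.
Round 2 (the founder proposes): rejecting gives the investor an expected 0.9 × 24 = 21.6, so the founder offers 21.6, keeping 2.4.
Round 1 (the investor proposes): rejecting gives the founder an expected 0.9 × 2.4 = 2.16. The investor offers 2.16 and keeps 24 − 2.16 = 21.84.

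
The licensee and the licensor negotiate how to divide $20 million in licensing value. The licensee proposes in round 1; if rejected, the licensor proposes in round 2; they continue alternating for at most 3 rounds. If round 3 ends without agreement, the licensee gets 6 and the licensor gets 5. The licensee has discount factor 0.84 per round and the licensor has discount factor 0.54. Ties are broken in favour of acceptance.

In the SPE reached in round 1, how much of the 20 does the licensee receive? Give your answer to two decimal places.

16.00

Round 3 (the licensee proposes): the licensor gets 5 if talks fail, so the licensee offers 5 and keeps 15.
Round 2 (the licensor proposes): the licensee can get 15 next round, worth 0.84 × 15 = 12.6 now, so the licensor offers 12.6, keeping 7.4.
Round 1 (the licensee proposes): the licensor can get 7.4 next round, worth 0.54 × 7.4 = 3.996 now, so the licensee offers 3.996, keeping 16.004.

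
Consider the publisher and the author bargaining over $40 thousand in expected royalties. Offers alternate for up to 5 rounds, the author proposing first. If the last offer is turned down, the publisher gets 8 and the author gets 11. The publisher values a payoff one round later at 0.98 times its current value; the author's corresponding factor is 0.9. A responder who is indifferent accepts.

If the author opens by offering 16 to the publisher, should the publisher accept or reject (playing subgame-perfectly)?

Accept

Round 5 (the author proposes): the publisher gets 8 if talks fail, so the author offers 8 and keeps 32.
Round 4 (the publisher proposes): the author can get 32 next round, worth 0.9 × 32 = 28.8 now; the publisher offers that and keeps 11.2.
Round 3 (the author proposes): the publisher can get 11.2 next round, worth 0.98 × 11.2 = 10.976 now. The author offers 10.976 and keeps 40 − 10.976 = 29.024.
Round 2 (the publisher proposes): the author can get 29.024 next round, worth 0.9 × 29.024 = 26.1216 now. The publisher offers 26.1216 and keeps 40 − 26.1216 = 13.8784.
So by rejecting in round 1, the publisher gets 13.8784 next round, worth 0.98 × 13.8784 = 13.600832 now.
Offer 16 ≥ 13.600832, so the publisher accepts.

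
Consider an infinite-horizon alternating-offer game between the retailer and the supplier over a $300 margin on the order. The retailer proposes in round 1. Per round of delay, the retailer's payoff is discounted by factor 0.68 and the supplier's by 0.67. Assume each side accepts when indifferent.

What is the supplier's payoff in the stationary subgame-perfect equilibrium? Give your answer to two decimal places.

118.15

In a stationary SPE each proposer offers the other exactly their discounted continuation value.
If the retailer keeps x when proposing and the supplier keeps y when proposing, then x = 300 − 0.67y and y = 300 − 0.68x.
Solving: x = 300(1 − 0.67) / (1 − 0.68·0.67) = 99 / 0.5444 ≈ 181.8516.
The supplier gets 300 − 181.8516 ≈ 118.1484.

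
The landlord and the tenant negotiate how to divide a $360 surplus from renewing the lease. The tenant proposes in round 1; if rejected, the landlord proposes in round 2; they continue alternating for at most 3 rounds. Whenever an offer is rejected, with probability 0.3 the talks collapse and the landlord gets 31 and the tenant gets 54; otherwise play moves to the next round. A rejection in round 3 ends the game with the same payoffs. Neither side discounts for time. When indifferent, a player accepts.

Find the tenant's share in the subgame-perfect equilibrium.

271.25

Round 3 (the tenant proposes): the landlord gets 31 if talks fail, so the tenant offers 31 and keeps 329.
Round 2 (the landlord proposes): rejecting gives the tenant an expected 0.7 × 329 + 0.3 × 54 = 246.5. The landlord offers 246.5 and keeps 360 − 246.5 = 113.5.
Round 1 (the tenant proposes): rejecting gives the landlord an expected 0.7 × 113.5 + 0.3 × 31 = 88.75, so the tenant offers 88.75, keeping 271.25.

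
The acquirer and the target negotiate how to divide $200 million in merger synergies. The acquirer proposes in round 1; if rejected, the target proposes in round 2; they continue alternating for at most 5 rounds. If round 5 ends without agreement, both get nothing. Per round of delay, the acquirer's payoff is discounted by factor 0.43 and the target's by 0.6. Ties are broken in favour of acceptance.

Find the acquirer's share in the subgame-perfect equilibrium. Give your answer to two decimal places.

Round 5 (the acquirer proposes): the target will accept anything ≥ 0, so the acquirer offers 0 and keeps 200.
Round 4 (the target proposes): the acquirer can get 200 next round, worth 0.43 × 200 = 86 now, so the target offers 86, keeping 114.
Round 3 (the acquirer proposes): the target can get 114 next round, worth 0.6 × 114 = 68.4 now; the acquirer offers that and keeps 131.6.
Round 2 (the target proposes): the acquirer can get 131.6 next round, worth 0.43 × 131.6 = 56.588 now. The target offers 56.588 and keeps 200 − 56.588 = 143.412.
Round 1 (the acquirer proposes): the target can get 143.412 next round, worth 0.6 × 143.412 = 86.0472 now. The acquirer offers 86.0472 and keeps 200 − 86.0472 = 113.9528.

113.95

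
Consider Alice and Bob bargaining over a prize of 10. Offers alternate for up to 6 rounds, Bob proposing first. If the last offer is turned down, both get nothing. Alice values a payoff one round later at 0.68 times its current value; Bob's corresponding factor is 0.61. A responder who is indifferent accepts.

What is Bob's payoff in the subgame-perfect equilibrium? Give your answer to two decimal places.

5.08

Work backward from the last round.
Round 6 (Alice proposes): rejection yields 0 for Bob; Alice offers 0 and keeps 10.
Round 5 (Bob proposes): Alice can get 10 next round, worth 0.68 × 10 = 6.8 now, so Bob offers 6.8, keeping 3.2.
Round 4 (Alice proposes): Bob can get 3.2 next round, worth 0.61 × 3.2 = 1.952 now, so Alice offers 1.952, keeping 8.048.
Round 3 (Bob proposes): Alice can get 8.048 next round, worth 0.68 × 8.048 = 5.47264 now; Bob offers that and keeps 4.52736.
Round 2 (Alice proposes): Bob can get 4.52736 next round, worth 0.61 × 4.52736 = 2.7616896 now, so Alice offers 2.7616896, keeping 7.2383104.
Round 1 (Bob proposes): Alice can get 7.2383104 next round, worth 0.68 × 7.2383104 = 4.922051072 now, so Bob offers 4.922051072, keeping 5.077948928.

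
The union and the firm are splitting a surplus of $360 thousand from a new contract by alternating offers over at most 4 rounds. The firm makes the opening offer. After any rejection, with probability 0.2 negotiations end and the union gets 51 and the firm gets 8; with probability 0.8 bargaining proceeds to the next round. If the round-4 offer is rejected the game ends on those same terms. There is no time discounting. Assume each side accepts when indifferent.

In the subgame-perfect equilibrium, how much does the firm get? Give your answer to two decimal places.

Round 4 (the union proposes): the firm gets 8 if talks fail, so the union offers 8 and keeps 352.
Round 3 (the firm proposes): rejecting gives the union an expected 0.8 × 352 + 0.2 × 51 = 291.8, so the firm offers 291.8, keeping 68.2.
Round 2 (the union proposes): rejecting gives the firm an expected 0.8 × 68.2 + 0.2 × 8 = 56.16, so the union offers 56.16, keeping 303.84.
Round 1 (the firm proposes): rejecting gives the union an expected 0.8 × 303.84 + 0.2 × 51 = 253.272; the firm offers that and keeps 106.728.

106.73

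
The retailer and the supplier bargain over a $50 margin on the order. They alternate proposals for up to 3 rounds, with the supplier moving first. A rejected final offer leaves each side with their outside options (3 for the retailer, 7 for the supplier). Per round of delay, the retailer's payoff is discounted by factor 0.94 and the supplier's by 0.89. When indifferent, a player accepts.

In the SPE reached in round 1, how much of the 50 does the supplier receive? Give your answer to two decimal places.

42.32

Round 3 (the supplier proposes): the retailer gets 3 if talks fail, so the supplier offers 3 and keeps 47.
Round 2 (the retailer proposes): the supplier can get 47 next round, worth 0.89 × 47 = 41.83 now, so the retailer offers 41.83, keeping 8.17.
Round 1 (the supplier proposes): the retailer can get 8.17 next round, worth 0.94 × 8.17 = 7.6798 now. The supplier offers 7.6798 and keeps 50 − 7.6798 = 42.3202.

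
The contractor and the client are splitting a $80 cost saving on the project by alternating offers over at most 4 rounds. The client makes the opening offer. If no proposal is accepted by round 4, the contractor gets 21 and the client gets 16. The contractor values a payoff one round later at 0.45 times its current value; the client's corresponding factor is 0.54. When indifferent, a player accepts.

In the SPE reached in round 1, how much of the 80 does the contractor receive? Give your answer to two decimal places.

Round 4 (the contractor proposes): the client gets 16 if talks fail, so the contractor offers 16 and keeps 64.
Round 3 (the client proposes): the contractor can get 64 next round, worth 0.45 × 64 = 28.8 now. The client offers 28.8 and keeps 80 − 28.8 = 51.2.
Round 2 (the contractor proposes): the client can get 51.2 next round, worth 0.54 × 51.2 = 27.648 now; the contractor offers that and keeps 52.352.
Round 1 (the client proposes): the contractor can get 52.352 next round, worth 0.45 × 52.352 = 23.5584 now; the client offers that and keeps 56.4416.

23.56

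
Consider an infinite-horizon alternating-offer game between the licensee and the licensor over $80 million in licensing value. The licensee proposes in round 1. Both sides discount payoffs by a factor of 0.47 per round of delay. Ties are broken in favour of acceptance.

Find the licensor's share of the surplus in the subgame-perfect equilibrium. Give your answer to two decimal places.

In a stationary SPE each proposer offers the other exactly their discounted continuation value.
If the licensee keeps x when proposing and the licensor keeps y when proposing, then x = 80 − 0.47y and y = 80 − 0.47x.
Solving: x = 80(1 − 0.47) / (1 − 0.47·0.47) = 42.4 / 0.7791 ≈ 54.4218.
The licensor gets 80 − 54.4218 ≈ 25.5782.

25.58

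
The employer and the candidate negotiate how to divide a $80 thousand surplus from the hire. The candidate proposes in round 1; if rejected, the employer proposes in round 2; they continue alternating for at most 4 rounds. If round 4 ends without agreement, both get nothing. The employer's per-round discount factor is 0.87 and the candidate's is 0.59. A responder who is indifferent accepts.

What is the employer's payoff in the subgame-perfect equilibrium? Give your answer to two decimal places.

64.26

Solve by backward induction from round 4.
Round 4 (the employer proposes): rejection yields 0 for the candidate; the employer offers 0 and keeps 80.
Round 3 (the candidate proposes): the employer can get 80 next round, worth 0.87 × 80 = 69.6 now. The candidate offers 69.6 and keeps 80 − 69.6 = 10.4.
Round 2 (the employer proposes): the candidate can get 10.4 next round, worth 0.59 × 10.4 = 6.136 now; the employer offers that and keeps 73.864.
Round 1 (the candidate proposes): the employer can get 73.864 next round, worth 0.87 × 73.864 = 64.26168 now; the candidate offers that and keeps 15.73832.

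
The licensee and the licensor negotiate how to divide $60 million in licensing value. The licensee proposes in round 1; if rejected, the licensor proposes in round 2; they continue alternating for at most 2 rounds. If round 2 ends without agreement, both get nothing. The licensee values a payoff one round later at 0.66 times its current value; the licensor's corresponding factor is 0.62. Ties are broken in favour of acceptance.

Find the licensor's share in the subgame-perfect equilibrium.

Round 2 (the licensor proposes): the licensee will accept anything ≥ 0, so the licensor offers 0 and keeps 60.
Round 1 (the licensee proposes): the licensor can get 60 next round, worth 0.62 × 60 = 37.2 now, so the licensee offers 37.2, keeping 22.8.

37.2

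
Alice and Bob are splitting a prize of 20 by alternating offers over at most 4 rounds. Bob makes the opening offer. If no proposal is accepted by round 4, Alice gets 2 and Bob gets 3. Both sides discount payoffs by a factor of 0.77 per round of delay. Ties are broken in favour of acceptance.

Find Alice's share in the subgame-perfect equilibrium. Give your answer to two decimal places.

11.30

Round 4 (Alice proposes): Bob gets 3 if talks fail, so Alice offers 3 and keeps 17.
Round 3 (Bob proposes): Alice can get 17 next round, worth 0.77 × 17 = 13.09 now; Bob offers that and keeps 6.91.
Round 2 (Alice proposes): Bob can get 6.91 next round, worth 0.77 × 6.91 = 5.3207 now, so Alice offers 5.3207, keeping 14.6793.
Round 1 (Bob proposes): Alice can get 14.6793 next round, worth 0.77 × 14.6793 = 11.303061 now; Bob offers that and keeps 8.696939.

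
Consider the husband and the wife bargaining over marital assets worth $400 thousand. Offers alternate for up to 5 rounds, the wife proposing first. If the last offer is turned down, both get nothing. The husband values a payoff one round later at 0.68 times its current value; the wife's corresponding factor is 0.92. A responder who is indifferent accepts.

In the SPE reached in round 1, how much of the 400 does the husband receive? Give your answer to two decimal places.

Round 5 (the wife proposes): rejection yields 0 for the husband; the wife offers 0 and keeps 400.
Round 4 (the husband proposes): the wife can get 400 next round, worth 0.92 × 400 = 368 now. The husband offers 368 and keeps 400 − 368 = 32.
Round 3 (the wife proposes): the husband can get 32 next round, worth 0.68 × 32 = 21.76 now, so the wife offers 21.76, keeping 378.24.
Round 2 (the husband proposes): the wife can get 378.24 next round, worth 0.92 × 378.24 = 347.9808 now; the husband offers that and keeps 52.0192.
Round 1 (the wife proposes): the husband can get 52.0192 next round, worth 0.68 × 52.0192 = 35.373056 now. The wife offers 35.373056 and keeps 400 − 35.373056 = 364.626944.

35.37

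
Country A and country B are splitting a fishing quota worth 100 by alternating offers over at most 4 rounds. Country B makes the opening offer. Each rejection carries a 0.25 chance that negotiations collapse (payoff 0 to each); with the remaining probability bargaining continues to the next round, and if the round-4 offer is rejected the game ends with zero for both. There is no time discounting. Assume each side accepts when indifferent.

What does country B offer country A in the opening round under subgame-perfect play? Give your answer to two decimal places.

60.94

Round 4 (country A proposes): rejection yields 0 for country B; country A offers 0 and keeps 100.
Round 3 (country B proposes): rejecting gives country A an expected 0.75 × 100 = 75. Country B offers 75 and keeps 100 − 75 = 25.
Round 2 (country A proposes): rejecting gives country B an expected 0.75 × 25 = 18.75, so country A offers 18.75, keeping 81.25.
Round 1 (country B proposes): rejecting gives country A an expected 0.75 × 81.25 = 60.9375; country B offers that and keeps 39.0625.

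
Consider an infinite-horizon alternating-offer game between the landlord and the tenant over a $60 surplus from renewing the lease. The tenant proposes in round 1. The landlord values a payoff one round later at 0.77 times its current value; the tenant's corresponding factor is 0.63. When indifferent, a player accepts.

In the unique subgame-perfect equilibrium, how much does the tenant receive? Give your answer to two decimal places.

In a stationary SPE each proposer offers the other exactly their discounted continuation value.
If the tenant keeps x when proposing and the landlord keeps y when proposing, then x = 60 − 0.77y and y = 60 − 0.63x.
Solving: x = 60(1 − 0.77) / (1 − 0.63·0.77) = 13.8 / 0.5149 ≈ 26.8013.
The landlord gets 60 − 26.8013 ≈ 33.1987.

26.80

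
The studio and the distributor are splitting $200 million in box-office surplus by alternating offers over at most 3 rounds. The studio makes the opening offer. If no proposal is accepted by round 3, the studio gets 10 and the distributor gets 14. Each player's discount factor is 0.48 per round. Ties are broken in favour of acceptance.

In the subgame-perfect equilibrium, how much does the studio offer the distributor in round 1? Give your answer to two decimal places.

Work backward from the last round.
Round 3 (the studio proposes): the distributor gets 14 if talks fail, so the studio offers 14 and keeps 186.
Round 2 (the distributor proposes): the studio can get 186 next round, worth 0.48 × 186 = 89.28 now. The distributor offers 89.28 and keeps 200 − 89.28 = 110.72.
Round 1 (the studio proposes): the distributor can get 110.72 next round, worth 0.48 × 110.72 = 53.1456 now, so the studio offers 53.1456, keeping 146.8544.

53.15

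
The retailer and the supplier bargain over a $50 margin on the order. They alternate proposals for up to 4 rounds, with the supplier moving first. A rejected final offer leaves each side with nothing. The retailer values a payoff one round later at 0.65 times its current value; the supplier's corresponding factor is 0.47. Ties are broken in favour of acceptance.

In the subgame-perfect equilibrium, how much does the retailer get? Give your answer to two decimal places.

Round 4 (the retailer proposes): the supplier will accept anything ≥ 0, so the retailer offers 0 and keeps 50.
Round 3 (the supplier proposes): the retailer can get 50 next round, worth 0.65 × 50 = 32.5 now. The supplier offers 32.5 and keeps 50 − 32.5 = 17.5.
Round 2 (the retailer proposes): the supplier can get 17.5 next round, worth 0.47 × 17.5 = 8.225 now. The retailer offers 8.225 and keeps 50 − 8.225 = 41.775.
Round 1 (the supplier proposes): the retailer can get 41.775 next round, worth 0.65 × 41.775 = 27.15375 now, so the supplier offers 27.15375, keeping 22.84625.

27.15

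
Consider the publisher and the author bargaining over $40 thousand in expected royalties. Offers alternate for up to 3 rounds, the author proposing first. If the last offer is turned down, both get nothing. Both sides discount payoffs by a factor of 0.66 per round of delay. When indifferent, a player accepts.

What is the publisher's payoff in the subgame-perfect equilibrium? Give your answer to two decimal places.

8.98

Round 3 (the author proposes): rejection yields 0 for the publisher; the author offers 0 and keeps 40.
Round 2 (the publisher proposes): the author can get 40 next round, worth 0.66 × 40 = 26.4 now, so the publisher offers 26.4, keeping 13.6.
Round 1 (the author proposes): the publisher can get 13.6 next round, worth 0.66 × 13.6 = 8.976 now; the author offers that and keeps 31.024.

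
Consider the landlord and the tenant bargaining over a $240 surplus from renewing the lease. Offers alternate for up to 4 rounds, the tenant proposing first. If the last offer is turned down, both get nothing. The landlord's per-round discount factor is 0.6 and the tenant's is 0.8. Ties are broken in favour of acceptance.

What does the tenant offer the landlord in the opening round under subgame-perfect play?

97.92

Round 4 (the landlord proposes): rejection yields 0 for the tenant; the landlord offers 0 and keeps 240.
Round 3 (the tenant proposes): the landlord can get 240 next round, worth 0.6 × 240 = 144 now; the tenant offers that and keeps 96.
Round 2 (the landlord proposes): the tenant can get 96 next round, worth 0.8 × 96 = 76.8 now. The landlord offers 76.8 and keeps 240 − 76.8 = 163.2.
Round 1 (the tenant proposes): the landlord can get 163.2 next round, worth 0.6 × 163.2 = 97.92 now; the tenant offers that and keeps 142.08.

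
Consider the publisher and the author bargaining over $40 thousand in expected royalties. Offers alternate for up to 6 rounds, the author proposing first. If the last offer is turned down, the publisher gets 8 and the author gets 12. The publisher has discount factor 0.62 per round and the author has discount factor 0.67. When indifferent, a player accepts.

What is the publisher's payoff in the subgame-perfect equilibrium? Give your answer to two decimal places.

14.58

Round 6 (the publisher proposes): the author gets 12 if talks fail, so the publisher offers 12 and keeps 28.
Round 5 (the author proposes): the publisher can get 28 next round, worth 0.62 × 28 = 17.36 now; the author offers that and keeps 22.64.
Round 4 (the publisher proposes): the author can get 22.64 next round, worth 0.67 × 22.64 = 15.1688 now. The publisher offers 15.1688 and keeps 40 − 15.1688 = 24.8312.
Round 3 (the author proposes): the publisher can get 24.8312 next round, worth 0.62 × 24.8312 = 15.395344 now; the author offers that and keeps 24.604656.
Round 2 (the publisher proposes): the author can get 24.604656 next round, worth 0.67 × 24.604656 = 16.48511952 now; the publisher offers that and keeps 23.51488048.
Round 1 (the author proposes): the publisher can get 23.51488048 next round, worth 0.62 × 23.51488048 = 14.5792258976 now. The author offers 14.5792258976 and keeps 40 − 14.5792258976 = 25.4207741024.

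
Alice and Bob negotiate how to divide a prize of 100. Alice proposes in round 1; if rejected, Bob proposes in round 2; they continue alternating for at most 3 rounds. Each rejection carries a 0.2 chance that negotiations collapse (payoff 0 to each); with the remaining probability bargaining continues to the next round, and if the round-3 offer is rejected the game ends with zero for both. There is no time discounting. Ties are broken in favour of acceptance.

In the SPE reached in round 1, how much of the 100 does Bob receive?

By backward induction:
Round 3 (Alice proposes): Bob will accept anything ≥ 0, so Alice offers 0 and keeps 100.
Round 2 (Bob proposes): rejecting gives Alice an expected 0.8 × 100 = 80, so Bob offers 80, keeping 20.
Round 1 (Alice proposes): rejecting gives Bob an expected 0.8 × 20 = 16; Alice offers that and keeps 84.

16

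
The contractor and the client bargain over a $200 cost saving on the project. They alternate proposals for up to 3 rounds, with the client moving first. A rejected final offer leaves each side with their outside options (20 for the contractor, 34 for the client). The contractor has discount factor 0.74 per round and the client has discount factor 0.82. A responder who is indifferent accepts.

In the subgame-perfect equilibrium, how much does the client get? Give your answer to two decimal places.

161.22

Round 3 (the client proposes): the contractor gets 20 if talks fail, so the client offers 20 and keeps 180.
Round 2 (the contractor proposes): the client can get 180 next round, worth 0.82 × 180 = 147.6 now. The contractor offers 147.6 and keeps 200 − 147.6 = 52.4.
Round 1 (the client proposes): the contractor can get 52.4 next round, worth 0.74 × 52.4 = 38.776 now, so the client offers 38.776, keeping 161.224.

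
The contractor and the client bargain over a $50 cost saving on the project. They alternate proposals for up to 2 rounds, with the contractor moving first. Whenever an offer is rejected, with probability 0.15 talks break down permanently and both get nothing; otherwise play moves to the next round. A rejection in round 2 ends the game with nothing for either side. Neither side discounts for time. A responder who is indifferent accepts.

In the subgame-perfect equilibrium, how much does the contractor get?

By backward induction:
Round 2 (the client proposes): rejection yields 0 for the contractor; the client offers 0 and keeps 50.
Round 1 (the contractor proposes): rejecting gives the client an expected 0.85 × 50 = 42.5; the contractor offers that and keeps 7.5.

7.5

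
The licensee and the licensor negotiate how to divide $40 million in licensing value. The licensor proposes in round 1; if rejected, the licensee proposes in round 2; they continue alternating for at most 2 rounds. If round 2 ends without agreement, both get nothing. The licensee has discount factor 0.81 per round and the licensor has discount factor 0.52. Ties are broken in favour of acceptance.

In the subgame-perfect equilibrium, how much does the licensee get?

By backward induction:
Round 2 (the licensee proposes): the licensor will accept anything ≥ 0, so the licensee offers 0 and keeps 40.
Round 1 (the licensor proposes): the licensee can get 40 next round, worth 0.81 × 40 = 32.4 now; the licensor offers that and keeps 7.6.

32.4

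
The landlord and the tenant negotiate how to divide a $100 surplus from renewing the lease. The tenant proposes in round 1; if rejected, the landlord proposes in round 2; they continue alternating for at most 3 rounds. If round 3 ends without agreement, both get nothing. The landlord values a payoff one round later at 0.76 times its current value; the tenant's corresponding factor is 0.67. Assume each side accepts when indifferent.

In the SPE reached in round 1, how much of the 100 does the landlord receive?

25.08

Round 3 (the tenant proposes): rejection yields 0 for the landlord; the tenant offers 0 and keeps 100.
Round 2 (the landlord proposes): the tenant can get 100 next round, worth 0.67 × 100 = 67 now; the landlord offers that and keeps 33.
Round 1 (the tenant proposes): the landlord can get 33 next round, worth 0.76 × 33 = 25.08 now. The tenant offers 25.08 and keeps 100 − 25.08 = 74.92.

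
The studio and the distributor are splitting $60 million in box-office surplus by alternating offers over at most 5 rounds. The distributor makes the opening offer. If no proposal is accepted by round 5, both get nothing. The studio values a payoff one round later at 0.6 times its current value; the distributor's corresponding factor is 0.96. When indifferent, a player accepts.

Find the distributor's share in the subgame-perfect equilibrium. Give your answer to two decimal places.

57.73

Round 5 (the distributor proposes): rejection yields 0 for the studio; the distributor offers 0 and keeps 60.
Round 4 (the studio proposes): the distributor can get 60 next round, worth 0.96 × 60 = 57.6 now; the studio offers that and keeps 2.4.
Round 3 (the distributor proposes): the studio can get 2.4 next round, worth 0.6 × 2.4 = 1.44 now, so the distributor offers 1.44, keeping 58.56.
Round 2 (the studio proposes): the distributor can get 58.56 next round, worth 0.96 × 58.56 = 56.2176 now. The studio offers 56.2176 and keeps 60 − 56.2176 = 3.7824.
Round 1 (the distributor proposes): the studio can get 3.7824 next round, worth 0.6 × 3.7824 = 2.26944 now. The distributor offers 2.26944 and keeps 60 − 2.26944 = 57.73056.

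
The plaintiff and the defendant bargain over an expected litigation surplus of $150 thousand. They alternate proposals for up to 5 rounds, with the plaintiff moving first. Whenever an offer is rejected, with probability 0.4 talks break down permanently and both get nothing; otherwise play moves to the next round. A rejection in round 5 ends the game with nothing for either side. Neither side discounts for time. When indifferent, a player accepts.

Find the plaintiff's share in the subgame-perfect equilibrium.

By backward induction:
Round 5 (the plaintiff proposes): rejection yields 0 for the defendant; the plaintiff offers 0 and keeps 150.
Round 4 (the defendant proposes): rejecting gives the plaintiff an expected 0.6 × 150 = 90, so the defendant offers 90, keeping 60.
Round 3 (the plaintiff proposes): rejecting gives the defendant an expected 0.6 × 60 = 36; the plaintiff offers that and keeps 114.
Round 2 (the defendant proposes): rejecting gives the plaintiff an expected 0.6 × 114 = 68.4, so the defendant offers 68.4, keeping 81.6.
Round 1 (the plaintiff proposes): rejecting gives the defendant an expected 0.6 × 81.6 = 48.96. The plaintiff offers 48.96 and keeps 150 − 48.96 = 101.04.

101.04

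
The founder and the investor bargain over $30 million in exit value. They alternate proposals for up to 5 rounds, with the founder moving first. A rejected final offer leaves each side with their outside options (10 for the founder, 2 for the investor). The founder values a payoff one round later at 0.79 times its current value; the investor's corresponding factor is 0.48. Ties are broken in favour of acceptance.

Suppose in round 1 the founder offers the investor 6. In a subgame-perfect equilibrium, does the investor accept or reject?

Work out the investor's continuation value if the offer is rejected.
Round 5 (the founder proposes): the investor gets 2 if talks fail, so the founder offers 2 and keeps 28.
Round 4 (the investor proposes): the founder can get 28 next round, worth 0.79 × 28 = 22.12 now, so the investor offers 22.12, keeping 7.88.
Round 3 (the founder proposes): the investor can get 7.88 next round, worth 0.48 × 7.88 = 3.7824 now, so the founder offers 3.7824, keeping 26.2176.
Round 2 (the investor proposes): the founder can get 26.2176 next round, worth 0.79 × 26.2176 = 20.711904 now; the investor offers that and keeps 9.288096.
So by rejecting in round 1, the investor gets 9.288096 next round, worth 0.48 × 9.288096 = 4.45828608 now.
Offer 6 ≥ 4.45828608, so the investor accepts.

Accept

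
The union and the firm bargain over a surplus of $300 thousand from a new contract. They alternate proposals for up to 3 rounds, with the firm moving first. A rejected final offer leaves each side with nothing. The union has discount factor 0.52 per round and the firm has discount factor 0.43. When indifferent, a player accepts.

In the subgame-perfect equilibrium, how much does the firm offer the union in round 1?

By backward induction:
Round 3 (the firm proposes): rejection yields 0 for the union; the firm offers 0 and keeps 300.
Round 2 (the union proposes): the firm can get 300 next round, worth 0.43 × 300 = 129 now. The union offers 129 and keeps 300 − 129 = 171.
Round 1 (the firm proposes): the union can get 171 next round, worth 0.52 × 171 = 88.92 now, so the firm offers 88.92, keeping 211.08.

88.92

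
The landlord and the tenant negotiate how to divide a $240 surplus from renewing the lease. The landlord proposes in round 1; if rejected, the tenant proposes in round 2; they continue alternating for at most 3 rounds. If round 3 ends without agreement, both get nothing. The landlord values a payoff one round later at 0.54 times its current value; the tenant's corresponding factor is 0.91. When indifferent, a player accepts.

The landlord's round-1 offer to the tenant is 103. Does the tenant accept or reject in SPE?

Accept

Round 3 (the landlord proposes): the tenant will accept anything ≥ 0, so the landlord offers 0 and keeps 240.
Round 2 (the tenant proposes): the landlord can get 240 next round, worth 0.54 × 240 = 129.6 now. The tenant offers 129.6 and keeps 240 − 129.6 = 110.4.
So by rejecting in round 1, the tenant gets 110.4 next round, worth 0.91 × 110.4 = 100.464 now.
Offer 103 ≥ 100.464, so the tenant accepts.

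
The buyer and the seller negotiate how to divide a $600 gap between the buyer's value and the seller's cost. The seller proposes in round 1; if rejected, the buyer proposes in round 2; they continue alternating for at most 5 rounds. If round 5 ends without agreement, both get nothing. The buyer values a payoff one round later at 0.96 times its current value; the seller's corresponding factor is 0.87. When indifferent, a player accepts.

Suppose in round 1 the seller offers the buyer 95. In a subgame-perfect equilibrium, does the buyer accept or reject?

Work out the buyer's continuation value if the offer is rejected.
Round 5 (the seller proposes): rejection yields 0 for the buyer; the seller offers 0 and keeps 600.
Round 4 (the buyer proposes): the seller can get 600 next round, worth 0.87 × 600 = 522 now. The buyer offers 522 and keeps 600 − 522 = 78.
Round 3 (the seller proposes): the buyer can get 78 next round, worth 0.96 × 78 = 74.88 now, so the seller offers 74.88, keeping 525.12.
Round 2 (the buyer proposes): the seller can get 525.12 next round, worth 0.87 × 525.12 = 456.8544 now; the buyer offers that and keeps 143.1456.
So by rejecting in round 1, the buyer gets 143.1456 next round, worth 0.96 × 143.1456 = 137.419776 now.
Offer 95 < 137.419776, so the buyer rejects.

Reject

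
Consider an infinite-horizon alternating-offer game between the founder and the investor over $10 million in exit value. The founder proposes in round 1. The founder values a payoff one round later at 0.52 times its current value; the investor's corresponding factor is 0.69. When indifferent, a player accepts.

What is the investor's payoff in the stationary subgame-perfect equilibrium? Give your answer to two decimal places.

5.17

Let x be the founder's share when the founder proposes and y be the investor's share when the investor proposes.
The investor accepts iff offered ≥ 0.69·y, so x = 10 − 0.69y. Symmetrically y = 10 − 0.52x.
Substituting: x = 10 − 0.69(10 − 0.52x), giving x(1 − 0.52·0.69) = 10(1 − 0.69).
So x = 10 × 0.31 / 0.6412 ≈ 4.8347, and the investor receives 10 − x ≈ 5.1653.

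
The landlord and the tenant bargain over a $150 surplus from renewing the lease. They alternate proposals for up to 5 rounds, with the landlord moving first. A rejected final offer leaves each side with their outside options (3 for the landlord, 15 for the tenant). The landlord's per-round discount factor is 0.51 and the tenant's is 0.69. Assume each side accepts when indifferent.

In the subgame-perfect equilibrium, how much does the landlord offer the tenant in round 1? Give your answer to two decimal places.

Round 5 (the landlord proposes): the tenant gets 15 if talks fail, so the landlord offers 15 and keeps 135.
Round 4 (the tenant proposes): the landlord can get 135 next round, worth 0.51 × 135 = 68.85 now; the tenant offers that and keeps 81.15.
Round 3 (the landlord proposes): the tenant can get 81.15 next round, worth 0.69 × 81.15 = 55.9935 now, so the landlord offers 55.9935, keeping 94.0065.
Round 2 (the tenant proposes): the landlord can get 94.0065 next round, worth 0.51 × 94.0065 = 47.943315 now; the tenant offers that and keeps 102.056685.
Round 1 (the landlord proposes): the tenant can get 102.056685 next round, worth 0.69 × 102.056685 = 70.41911265 now; the landlord offers that and keeps 79.58088735.

70.42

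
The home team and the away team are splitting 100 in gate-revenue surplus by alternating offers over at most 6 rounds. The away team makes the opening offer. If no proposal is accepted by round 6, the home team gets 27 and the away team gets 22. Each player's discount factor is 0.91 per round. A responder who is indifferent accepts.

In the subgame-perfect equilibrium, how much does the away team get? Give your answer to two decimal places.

Round 6 (the home team proposes): the away team gets 22 if talks fail, so the home team offers 22 and keeps 78.
Round 5 (the away team proposes): the home team can get 78 next round, worth 0.91 × 78 = 70.98 now; the away team offers that and keeps 29.02.
Round 4 (the home team proposes): the away team can get 29.02 next round, worth 0.91 × 29.02 = 26.4082 now, so the home team offers 26.4082, keeping 73.5918.
Round 3 (the away team proposes): the home team can get 73.5918 next round, worth 0.91 × 73.5918 = 66.968538 now, so the away team offers 66.968538, keeping 33.031462.
Round 2 (the home team proposes): the away team can get 33.031462 next round, worth 0.91 × 33.031462 = 30.05863042 now. The home team offers 30.05863042 and keeps 100 − 30.05863042 = 69.94136958.
Round 1 (the away team proposes): the home team can get 69.94136958 next round, worth 0.91 × 69.94136958 = 63.6466463178 now; the away team offers that and keeps 36.3533536822.

36.35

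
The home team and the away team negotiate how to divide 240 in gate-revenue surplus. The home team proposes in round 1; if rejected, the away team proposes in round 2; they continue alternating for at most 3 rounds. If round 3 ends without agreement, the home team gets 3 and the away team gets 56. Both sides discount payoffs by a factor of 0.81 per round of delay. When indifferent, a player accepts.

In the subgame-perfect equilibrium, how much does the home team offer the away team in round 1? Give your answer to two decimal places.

73.68

By backward induction:
Round 3 (the home team proposes): the away team gets 56 if talks fail, so the home team offers 56 and keeps 184.
Round 2 (the away team proposes): the home team can get 184 next round, worth 0.81 × 184 = 149.04 now; the away team offers that and keeps 90.96.
Round 1 (the home team proposes): the away team can get 90.96 next round, worth 0.81 × 90.96 = 73.6776 now. The home team offers 73.6776 and keeps 240 − 73.6776 = 166.3224.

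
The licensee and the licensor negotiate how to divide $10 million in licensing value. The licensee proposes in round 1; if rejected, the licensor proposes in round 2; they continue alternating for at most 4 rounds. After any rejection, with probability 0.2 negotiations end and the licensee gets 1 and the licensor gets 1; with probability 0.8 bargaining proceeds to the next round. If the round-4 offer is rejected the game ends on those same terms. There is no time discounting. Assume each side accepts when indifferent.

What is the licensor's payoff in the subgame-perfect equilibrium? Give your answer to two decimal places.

6.38

By backward induction:
Round 4 (the licensor proposes): the licensee gets 1 if talks fail, so the licensor offers 1 and keeps 9.
Round 3 (the licensee proposes): rejecting gives the licensor an expected 0.8 × 9 + 0.2 × 1 = 7.4; the licensee offers that and keeps 2.6.
Round 2 (the licensor proposes): rejecting gives the licensee an expected 0.8 × 2.6 + 0.2 × 1 = 2.28. The licensor offers 2.28 and keeps 10 − 2.28 = 7.72.
Round 1 (the licensee proposes): rejecting gives the licensor an expected 0.8 × 7.72 + 0.2 × 1 = 6.376; the licensee offers that and keeps 3.624.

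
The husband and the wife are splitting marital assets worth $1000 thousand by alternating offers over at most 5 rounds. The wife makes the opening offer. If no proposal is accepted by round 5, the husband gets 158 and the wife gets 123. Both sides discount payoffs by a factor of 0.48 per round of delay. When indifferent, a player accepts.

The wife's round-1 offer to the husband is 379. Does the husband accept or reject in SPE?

Round 5 (the wife proposes): the husband gets 158 if talks fail, so the wife offers 158 and keeps 842.
Round 4 (the husband proposes): the wife can get 842 next round, worth 0.48 × 842 = 404.16 now. The husband offers 404.16 and keeps 1000 − 404.16 = 595.84.
Round 3 (the wife proposes): the husband can get 595.84 next round, worth 0.48 × 595.84 = 286.0032 now; the wife offers that and keeps 713.9968.
Round 2 (the husband proposes): the wife can get 713.9968 next round, worth 0.48 × 713.9968 = 342.718464 now. The husband offers 342.718464 and keeps 1000 − 342.718464 = 657.281536.
So by rejecting in round 1, the husband gets 657.281536 next round, worth 0.48 × 657.281536 = 315.49513728 now.
Offer 379 ≥ 315.49513728, so the husband accepts.

Accept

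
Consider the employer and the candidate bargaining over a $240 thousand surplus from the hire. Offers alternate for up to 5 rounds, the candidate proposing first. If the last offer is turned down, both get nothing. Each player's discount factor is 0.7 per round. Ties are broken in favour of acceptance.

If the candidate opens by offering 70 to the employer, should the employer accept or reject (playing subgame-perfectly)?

Work out the employer's continuation value if the offer is rejected.
Round 5 (the candidate proposes): rejection yields 0 for the employer; the candidate offers 0 and keeps 240.
Round 4 (the employer proposes): the candidate can get 240 next round, worth 0.7 × 240 = 168 now, so the employer offers 168, keeping 72.
Round 3 (the candidate proposes): the employer can get 72 next round, worth 0.7 × 72 = 50.4 now; the candidate offers that and keeps 189.6.
Round 2 (the employer proposes): the candidate can get 189.6 next round, worth 0.7 × 189.6 = 132.72 now. The employer offers 132.72 and keeps 240 − 132.72 = 107.28.
So by rejecting in round 1, the employer gets 107.28 next round, worth 0.7 × 107.28 = 75.096 now.
Offer 70 < 75.096, so the employer rejects.

Reject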